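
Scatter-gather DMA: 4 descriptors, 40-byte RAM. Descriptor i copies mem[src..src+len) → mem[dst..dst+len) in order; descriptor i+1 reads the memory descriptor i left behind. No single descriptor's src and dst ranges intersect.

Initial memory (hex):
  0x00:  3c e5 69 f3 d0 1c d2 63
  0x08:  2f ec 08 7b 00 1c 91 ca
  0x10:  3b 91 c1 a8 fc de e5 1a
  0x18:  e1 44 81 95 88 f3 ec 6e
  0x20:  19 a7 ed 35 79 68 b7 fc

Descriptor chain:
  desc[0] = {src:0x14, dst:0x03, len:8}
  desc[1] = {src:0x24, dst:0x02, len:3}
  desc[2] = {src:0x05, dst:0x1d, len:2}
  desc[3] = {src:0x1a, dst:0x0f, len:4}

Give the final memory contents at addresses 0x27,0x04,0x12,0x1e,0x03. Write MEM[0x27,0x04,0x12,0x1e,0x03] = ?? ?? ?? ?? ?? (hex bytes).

MEM[0x27,0x04,0x12,0x1e,0x03] = fc b7 e5 1a 68

  after D0: wrote 8B at 0x03 = fcdee51ae1448195
  after D1: wrote 3B at 0x02 = 7968b7
  after D2: wrote 2B at 0x1d = e51a
  after D3: wrote 4B at 0x0f = 819588e5
query mem[0x27]=0xfc, mem[0x04]=0xb7, mem[0x12]=0xe5, mem[0x1e]=0x1a, mem[0x03]=0x68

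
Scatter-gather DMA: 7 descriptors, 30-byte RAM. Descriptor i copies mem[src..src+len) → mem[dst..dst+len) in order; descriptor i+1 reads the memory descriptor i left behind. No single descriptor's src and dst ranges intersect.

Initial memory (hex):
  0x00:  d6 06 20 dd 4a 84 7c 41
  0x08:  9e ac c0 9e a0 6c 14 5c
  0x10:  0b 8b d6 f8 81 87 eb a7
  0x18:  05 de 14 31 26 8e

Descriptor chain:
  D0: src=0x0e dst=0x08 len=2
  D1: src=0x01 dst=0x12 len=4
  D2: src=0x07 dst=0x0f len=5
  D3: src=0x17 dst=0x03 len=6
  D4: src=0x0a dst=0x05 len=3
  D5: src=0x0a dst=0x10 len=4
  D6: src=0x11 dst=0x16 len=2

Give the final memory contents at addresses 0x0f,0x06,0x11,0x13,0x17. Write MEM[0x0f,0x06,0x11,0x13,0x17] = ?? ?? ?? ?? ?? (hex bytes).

MEM[0x0f,0x06,0x11,0x13,0x17] = 41 9e 9e 6c a0

#0 dst[0x08+2] := {0x14,0x5c}
#1 dst[0x12+4] := {0x06,0x20,0xdd,0x4a}
#2 dst[0x0f+5] := {0x41,0x14,0x5c,0xc0,0x9e}
#3 dst[0x03+6] := {0xa7,0x05,0xde,0x14,0x31,0x26}
#4 dst[0x05+3] := {0xc0,0x9e,0xa0}
#5 dst[0x10+4] := {0xc0,0x9e,0xa0,0x6c}
#6 dst[0x16+2] := {0x9e,0xa0}
query mem[0x0f]=0x41, mem[0x06]=0x9e, mem[0x11]=0x9e, mem[0x13]=0x6c, mem[0x17]=0xa0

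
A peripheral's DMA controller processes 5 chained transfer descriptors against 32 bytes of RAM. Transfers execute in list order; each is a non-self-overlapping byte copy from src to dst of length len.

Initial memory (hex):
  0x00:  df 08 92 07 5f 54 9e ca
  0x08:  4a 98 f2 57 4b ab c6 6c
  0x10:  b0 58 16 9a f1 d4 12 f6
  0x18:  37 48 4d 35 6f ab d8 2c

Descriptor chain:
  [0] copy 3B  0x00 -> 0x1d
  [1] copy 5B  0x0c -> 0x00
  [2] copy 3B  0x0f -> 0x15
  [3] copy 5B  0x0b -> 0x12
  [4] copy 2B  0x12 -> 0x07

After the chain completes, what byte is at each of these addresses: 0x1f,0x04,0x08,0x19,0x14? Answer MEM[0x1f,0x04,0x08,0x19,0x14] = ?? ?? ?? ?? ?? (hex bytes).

D0: mem[0x1d..0x1f] <- [df 08 92]
D1: mem[0x00..0x04] <- [4b ab c6 6c b0]
D2: mem[0x15..0x17] <- [6c b0 58]
D3: mem[0x12..0x16] <- [57 4b ab c6 6c]
D4: mem[0x07..0x08] <- [57 4b]
query mem[0x1f]=0x92, mem[0x04]=0xb0, mem[0x08]=0x4b, mem[0x19]=0x48, mem[0x14]=0xab

MEM[0x1f,0x04,0x08,0x19,0x14] = 92 b0 4b 48 ab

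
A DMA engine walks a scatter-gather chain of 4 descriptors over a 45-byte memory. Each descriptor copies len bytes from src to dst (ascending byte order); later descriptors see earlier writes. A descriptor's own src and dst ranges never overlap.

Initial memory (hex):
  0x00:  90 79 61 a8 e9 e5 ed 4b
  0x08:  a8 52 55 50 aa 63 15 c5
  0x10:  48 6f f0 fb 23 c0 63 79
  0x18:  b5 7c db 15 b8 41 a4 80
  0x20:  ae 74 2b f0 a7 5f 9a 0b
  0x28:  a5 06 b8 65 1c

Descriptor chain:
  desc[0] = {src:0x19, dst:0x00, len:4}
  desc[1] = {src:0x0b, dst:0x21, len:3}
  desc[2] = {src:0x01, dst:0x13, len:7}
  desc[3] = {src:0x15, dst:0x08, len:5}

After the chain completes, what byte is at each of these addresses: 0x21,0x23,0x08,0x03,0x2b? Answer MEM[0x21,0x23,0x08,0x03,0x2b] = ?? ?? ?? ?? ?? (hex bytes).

MEM[0x21,0x23,0x08,0x03,0x2b] = 50 63 b8 b8 65

[0] 0x19->0x00 len=4 : 7c db 15 b8
[1] 0x0b->0x21 len=3 : 50 aa 63
[2] 0x01->0x13 len=7 : db 15 b8 e9 e5 ed 4b
[3] 0x15->0x08 len=5 : b8 e9 e5 ed 4b
query mem[0x21]=0x50, mem[0x23]=0x63, mem[0x08]=0xb8, mem[0x03]=0xb8, mem[0x2b]=0x65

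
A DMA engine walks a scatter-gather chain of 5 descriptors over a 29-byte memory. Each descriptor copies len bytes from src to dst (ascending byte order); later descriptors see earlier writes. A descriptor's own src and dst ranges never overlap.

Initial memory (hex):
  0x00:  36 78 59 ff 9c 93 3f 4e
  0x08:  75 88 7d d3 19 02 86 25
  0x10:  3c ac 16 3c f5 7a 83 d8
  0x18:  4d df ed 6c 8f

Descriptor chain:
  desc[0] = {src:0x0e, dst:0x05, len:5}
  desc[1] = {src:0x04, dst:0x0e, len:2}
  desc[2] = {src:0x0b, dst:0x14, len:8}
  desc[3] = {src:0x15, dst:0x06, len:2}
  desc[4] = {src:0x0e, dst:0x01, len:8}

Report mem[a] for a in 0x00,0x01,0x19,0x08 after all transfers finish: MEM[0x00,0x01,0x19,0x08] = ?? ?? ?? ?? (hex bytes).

MEM[0x00,0x01,0x19,0x08] = 36 9c 3c 19

D0: mem[0x05..0x09] <- [86 25 3c ac 16]
D1: mem[0x0e..0x0f] <- [9c 86]
D2: mem[0x14..0x1b] <- [d3 19 02 9c 86 3c ac 16]
D3: mem[0x06..0x07] <- [19 02]
D4: mem[0x01..0x08] <- [9c 86 3c ac 16 3c d3 19]
query mem[0x00]=0x36, mem[0x01]=0x9c, mem[0x19]=0x3c, mem[0x08]=0x19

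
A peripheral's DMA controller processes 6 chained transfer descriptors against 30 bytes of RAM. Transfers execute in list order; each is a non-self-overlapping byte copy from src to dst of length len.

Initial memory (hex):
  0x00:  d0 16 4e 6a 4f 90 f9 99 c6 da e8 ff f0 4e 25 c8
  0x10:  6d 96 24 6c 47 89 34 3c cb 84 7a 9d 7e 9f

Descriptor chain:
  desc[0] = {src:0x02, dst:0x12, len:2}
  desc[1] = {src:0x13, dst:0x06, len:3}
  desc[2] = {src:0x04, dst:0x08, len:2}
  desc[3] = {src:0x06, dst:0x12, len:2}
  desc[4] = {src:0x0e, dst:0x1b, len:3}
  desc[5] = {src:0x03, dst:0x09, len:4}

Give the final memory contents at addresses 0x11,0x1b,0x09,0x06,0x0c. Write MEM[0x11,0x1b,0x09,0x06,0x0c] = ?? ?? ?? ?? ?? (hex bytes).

MEM[0x11,0x1b,0x09,0x06,0x0c] = 96 25 6a 6a 6a

  after D0: wrote 2B at 0x12 = 4e6a
  after D1: wrote 3B at 0x06 = 6a4789
  after D2: wrote 2B at 0x08 = 4f90
  after D3: wrote 2B at 0x12 = 6a47
  after D4: wrote 3B at 0x1b = 25c86d
  after D5: wrote 4B at 0x09 = 6a4f906a
query mem[0x11]=0x96, mem[0x1b]=0x25, mem[0x09]=0x6a, mem[0x06]=0x6a, mem[0x0c]=0x6a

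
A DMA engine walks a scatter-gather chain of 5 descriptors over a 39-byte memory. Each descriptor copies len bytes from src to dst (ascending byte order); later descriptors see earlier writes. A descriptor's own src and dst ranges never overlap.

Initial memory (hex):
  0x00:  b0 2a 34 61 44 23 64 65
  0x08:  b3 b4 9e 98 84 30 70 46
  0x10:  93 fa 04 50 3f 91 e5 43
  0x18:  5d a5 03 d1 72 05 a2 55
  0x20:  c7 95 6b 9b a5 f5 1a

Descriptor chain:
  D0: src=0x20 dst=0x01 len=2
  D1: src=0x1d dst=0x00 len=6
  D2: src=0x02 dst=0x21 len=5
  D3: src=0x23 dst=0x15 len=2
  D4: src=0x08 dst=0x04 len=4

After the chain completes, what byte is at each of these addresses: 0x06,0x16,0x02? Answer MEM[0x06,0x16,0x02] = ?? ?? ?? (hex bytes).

MEM[0x06,0x16,0x02] = 9e 6b 55

D0: mem[0x01..0x02] <- [c7 95]
D1: mem[0x00..0x05] <- [05 a2 55 c7 95 6b]
D2: mem[0x21..0x25] <- [55 c7 95 6b 64]
D3: mem[0x15..0x16] <- [95 6b]
D4: mem[0x04..0x07] <- [b3 b4 9e 98]
query mem[0x06]=0x9e, mem[0x16]=0x6b, mem[0x02]=0x55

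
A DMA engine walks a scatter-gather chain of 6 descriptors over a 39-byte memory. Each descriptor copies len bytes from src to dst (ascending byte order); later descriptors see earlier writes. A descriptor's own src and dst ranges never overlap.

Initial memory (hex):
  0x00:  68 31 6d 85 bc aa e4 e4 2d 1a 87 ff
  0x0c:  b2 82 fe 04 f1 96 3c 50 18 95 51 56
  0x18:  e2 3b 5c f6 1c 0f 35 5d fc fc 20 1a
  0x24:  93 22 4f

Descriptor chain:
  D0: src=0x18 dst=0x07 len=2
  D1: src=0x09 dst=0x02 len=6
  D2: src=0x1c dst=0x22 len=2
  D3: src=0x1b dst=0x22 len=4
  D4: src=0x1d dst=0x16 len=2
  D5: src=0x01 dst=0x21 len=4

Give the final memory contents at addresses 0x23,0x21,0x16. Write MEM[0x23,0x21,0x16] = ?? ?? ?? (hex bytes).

MEM[0x23,0x21,0x16] = 87 31 0f

#0 dst[0x07+2] := {0xe2,0x3b}
#1 dst[0x02+6] := {0x1a,0x87,0xff,0xb2,0x82,0xfe}
#2 dst[0x22+2] := {0x1c,0x0f}
#3 dst[0x22+4] := {0xf6,0x1c,0x0f,0x35}
#4 dst[0x16+2] := {0x0f,0x35}
#5 dst[0x21+4] := {0x31,0x1a,0x87,0xff}
query mem[0x23]=0x87, mem[0x21]=0x31, mem[0x16]=0x0f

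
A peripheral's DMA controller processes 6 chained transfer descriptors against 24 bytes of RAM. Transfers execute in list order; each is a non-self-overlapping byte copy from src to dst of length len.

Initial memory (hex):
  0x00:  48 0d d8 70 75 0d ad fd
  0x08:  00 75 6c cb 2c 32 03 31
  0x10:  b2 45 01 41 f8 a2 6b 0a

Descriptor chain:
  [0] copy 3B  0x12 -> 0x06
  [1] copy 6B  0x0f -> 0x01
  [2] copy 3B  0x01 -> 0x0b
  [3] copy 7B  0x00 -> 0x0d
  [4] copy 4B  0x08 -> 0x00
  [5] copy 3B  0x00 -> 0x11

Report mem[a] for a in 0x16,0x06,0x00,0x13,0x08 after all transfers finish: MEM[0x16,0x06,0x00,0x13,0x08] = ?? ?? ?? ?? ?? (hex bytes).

#0 dst[0x06+3] := {0x01,0x41,0xf8}
#1 dst[0x01+6] := {0x31,0xb2,0x45,0x01,0x41,0xf8}
#2 dst[0x0b+3] := {0x31,0xb2,0x45}
#3 dst[0x0d+7] := {0x48,0x31,0xb2,0x45,0x01,0x41,0xf8}
#4 dst[0x00+4] := {0xf8,0x75,0x6c,0x31}
#5 dst[0x11+3] := {0xf8,0x75,0x6c}
query mem[0x16]=0x6b, mem[0x06]=0xf8, mem[0x00]=0xf8, mem[0x13]=0x6c, mem[0x08]=0xf8

MEM[0x16,0x06,0x00,0x13,0x08] = 6b f8 f8 6c f8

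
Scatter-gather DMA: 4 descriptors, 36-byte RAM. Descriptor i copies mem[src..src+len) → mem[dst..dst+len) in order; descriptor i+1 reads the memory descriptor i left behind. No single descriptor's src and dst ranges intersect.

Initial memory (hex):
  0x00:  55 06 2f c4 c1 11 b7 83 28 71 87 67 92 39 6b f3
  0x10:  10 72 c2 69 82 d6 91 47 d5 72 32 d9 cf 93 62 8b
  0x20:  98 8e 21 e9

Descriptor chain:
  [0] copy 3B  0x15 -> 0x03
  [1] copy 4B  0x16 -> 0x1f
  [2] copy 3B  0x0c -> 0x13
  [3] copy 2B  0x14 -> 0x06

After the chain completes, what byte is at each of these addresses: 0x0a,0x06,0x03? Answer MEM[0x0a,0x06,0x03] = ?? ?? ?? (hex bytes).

MEM[0x0a,0x06,0x03] = 87 39 d6

[0] 0x15->0x03 len=3 : d6 91 47
[1] 0x16->0x1f len=4 : 91 47 d5 72
[2] 0x0c->0x13 len=3 : 92 39 6b
[3] 0x14->0x06 len=2 : 39 6b
query mem[0x0a]=0x87, mem[0x06]=0x39, mem[0x03]=0xd6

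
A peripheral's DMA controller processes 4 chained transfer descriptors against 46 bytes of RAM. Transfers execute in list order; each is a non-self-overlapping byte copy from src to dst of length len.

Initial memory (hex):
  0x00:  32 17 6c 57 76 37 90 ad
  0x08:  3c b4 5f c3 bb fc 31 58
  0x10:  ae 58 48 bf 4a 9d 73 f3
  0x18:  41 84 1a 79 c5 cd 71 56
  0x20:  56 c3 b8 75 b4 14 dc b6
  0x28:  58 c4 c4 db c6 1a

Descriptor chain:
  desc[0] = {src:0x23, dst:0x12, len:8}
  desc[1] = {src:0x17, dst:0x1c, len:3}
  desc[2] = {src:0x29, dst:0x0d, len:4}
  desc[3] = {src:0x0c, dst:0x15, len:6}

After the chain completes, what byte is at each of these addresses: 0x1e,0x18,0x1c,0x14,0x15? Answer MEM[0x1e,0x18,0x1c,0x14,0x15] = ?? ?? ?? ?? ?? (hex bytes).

MEM[0x1e,0x18,0x1c,0x14,0x15] = c4 db 58 14 bb

[0] 0x23->0x12 len=8 : 75 b4 14 dc b6 58 c4 c4
[1] 0x17->0x1c len=3 : 58 c4 c4
[2] 0x29->0x0d len=4 : c4 c4 db c6
[3] 0x0c->0x15 len=6 : bb c4 c4 db c6 58
query mem[0x1e]=0xc4, mem[0x18]=0xdb, mem[0x1c]=0x58, mem[0x14]=0x14, mem[0x15]=0xbb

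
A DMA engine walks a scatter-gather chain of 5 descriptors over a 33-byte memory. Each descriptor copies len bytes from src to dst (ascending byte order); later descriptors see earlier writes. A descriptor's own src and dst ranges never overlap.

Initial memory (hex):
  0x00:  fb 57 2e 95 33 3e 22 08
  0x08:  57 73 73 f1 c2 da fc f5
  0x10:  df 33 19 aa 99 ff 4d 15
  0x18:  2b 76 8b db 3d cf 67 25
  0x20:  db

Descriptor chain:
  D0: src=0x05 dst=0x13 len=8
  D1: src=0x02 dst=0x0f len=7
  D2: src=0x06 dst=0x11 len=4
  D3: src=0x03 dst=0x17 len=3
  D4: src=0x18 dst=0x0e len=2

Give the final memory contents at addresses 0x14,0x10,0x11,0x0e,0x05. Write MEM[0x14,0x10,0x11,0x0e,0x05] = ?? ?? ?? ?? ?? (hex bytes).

MEM[0x14,0x10,0x11,0x0e,0x05] = 73 95 22 33 3e

#0 dst[0x13+8] := {0x3e,0x22,0x08,0x57,0x73,0x73,0xf1,0xc2}
#1 dst[0x0f+7] := {0x2e,0x95,0x33,0x3e,0x22,0x08,0x57}
#2 dst[0x11+4] := {0x22,0x08,0x57,0x73}
#3 dst[0x17+3] := {0x95,0x33,0x3e}
#4 dst[0x0e+2] := {0x33,0x3e}
query mem[0x14]=0x73, mem[0x10]=0x95, mem[0x11]=0x22, mem[0x0e]=0x33, mem[0x05]=0x3e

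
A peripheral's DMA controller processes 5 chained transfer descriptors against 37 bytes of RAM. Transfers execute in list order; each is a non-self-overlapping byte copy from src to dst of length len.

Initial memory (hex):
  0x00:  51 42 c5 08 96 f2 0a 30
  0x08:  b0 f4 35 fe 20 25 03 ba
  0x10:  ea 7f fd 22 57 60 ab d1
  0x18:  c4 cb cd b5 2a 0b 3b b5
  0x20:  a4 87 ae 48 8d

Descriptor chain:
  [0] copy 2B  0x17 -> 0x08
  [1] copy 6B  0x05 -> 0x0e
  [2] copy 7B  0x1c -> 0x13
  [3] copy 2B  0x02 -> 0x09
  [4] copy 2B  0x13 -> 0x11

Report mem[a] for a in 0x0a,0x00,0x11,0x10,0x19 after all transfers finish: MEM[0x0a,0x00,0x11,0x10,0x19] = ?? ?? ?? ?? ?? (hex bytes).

MEM[0x0a,0x00,0x11,0x10,0x19] = 08 51 2a 30 ae

  after D0: wrote 2B at 0x08 = d1c4
  after D1: wrote 6B at 0x0e = f20a30d1c435
  after D2: wrote 7B at 0x13 = 2a0b3bb5a487ae
  after D3: wrote 2B at 0x09 = c508
  after D4: wrote 2B at 0x11 = 2a0b
query mem[0x0a]=0x08, mem[0x00]=0x51, mem[0x11]=0x2a, mem[0x10]=0x30, mem[0x19]=0xae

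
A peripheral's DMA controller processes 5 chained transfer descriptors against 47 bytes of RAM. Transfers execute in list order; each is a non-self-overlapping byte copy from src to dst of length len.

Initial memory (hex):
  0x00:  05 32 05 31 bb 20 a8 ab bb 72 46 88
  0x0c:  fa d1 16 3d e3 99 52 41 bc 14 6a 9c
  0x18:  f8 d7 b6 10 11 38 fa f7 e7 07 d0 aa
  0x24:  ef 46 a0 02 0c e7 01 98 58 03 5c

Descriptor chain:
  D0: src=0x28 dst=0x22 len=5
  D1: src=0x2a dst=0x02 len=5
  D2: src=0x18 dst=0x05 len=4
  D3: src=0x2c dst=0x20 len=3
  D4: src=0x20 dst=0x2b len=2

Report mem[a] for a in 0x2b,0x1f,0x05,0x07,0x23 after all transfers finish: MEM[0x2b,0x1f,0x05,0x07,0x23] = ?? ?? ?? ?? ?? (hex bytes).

MEM[0x2b,0x1f,0x05,0x07,0x23] = 58 f7 f8 b6 e7

#0 dst[0x22+5] := {0x0c,0xe7,0x01,0x98,0x58}
#1 dst[0x02+5] := {0x01,0x98,0x58,0x03,0x5c}
#2 dst[0x05+4] := {0xf8,0xd7,0xb6,0x10}
#3 dst[0x20+3] := {0x58,0x03,0x5c}
#4 dst[0x2b+2] := {0x58,0x03}
query mem[0x2b]=0x58, mem[0x1f]=0xf7, mem[0x05]=0xf8, mem[0x07]=0xb6, mem[0x23]=0xe7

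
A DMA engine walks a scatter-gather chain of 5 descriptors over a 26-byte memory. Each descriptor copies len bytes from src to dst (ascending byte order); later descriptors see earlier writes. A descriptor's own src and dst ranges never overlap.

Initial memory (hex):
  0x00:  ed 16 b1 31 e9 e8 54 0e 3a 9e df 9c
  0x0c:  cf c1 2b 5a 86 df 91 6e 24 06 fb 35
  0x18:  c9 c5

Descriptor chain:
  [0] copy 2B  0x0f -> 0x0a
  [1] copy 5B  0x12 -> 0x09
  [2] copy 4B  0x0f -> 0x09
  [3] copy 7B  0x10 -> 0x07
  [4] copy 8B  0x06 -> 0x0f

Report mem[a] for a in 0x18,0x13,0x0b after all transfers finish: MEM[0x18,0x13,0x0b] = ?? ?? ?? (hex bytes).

  after D0: wrote 2B at 0x0a = 5a86
  after D1: wrote 5B at 0x09 = 916e2406fb
  after D2: wrote 4B at 0x09 = 5a86df91
  after D3: wrote 7B at 0x07 = 86df916e2406fb
  after D4: wrote 8B at 0x0f = 5486df916e2406fb
query mem[0x18]=0xc9, mem[0x13]=0x6e, mem[0x0b]=0x24

MEM[0x18,0x13,0x0b] = c9 6e 24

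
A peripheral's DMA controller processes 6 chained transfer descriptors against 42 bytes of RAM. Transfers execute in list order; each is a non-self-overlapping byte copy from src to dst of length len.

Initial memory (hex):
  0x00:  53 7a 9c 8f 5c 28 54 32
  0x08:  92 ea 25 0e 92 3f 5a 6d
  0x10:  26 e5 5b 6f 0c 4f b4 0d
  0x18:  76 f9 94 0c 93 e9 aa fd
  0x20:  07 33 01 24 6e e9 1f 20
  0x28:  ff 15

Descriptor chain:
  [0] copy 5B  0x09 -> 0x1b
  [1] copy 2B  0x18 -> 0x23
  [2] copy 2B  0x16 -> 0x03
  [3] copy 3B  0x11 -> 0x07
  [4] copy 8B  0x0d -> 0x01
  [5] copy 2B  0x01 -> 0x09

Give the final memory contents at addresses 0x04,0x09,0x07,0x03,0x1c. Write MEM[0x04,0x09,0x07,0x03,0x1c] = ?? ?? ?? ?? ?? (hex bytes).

  after D0: wrote 5B at 0x1b = ea250e923f
  after D1: wrote 2B at 0x23 = 76f9
  after D2: wrote 2B at 0x03 = b40d
  after D3: wrote 3B at 0x07 = e55b6f
  after D4: wrote 8B at 0x01 = 3f5a6d26e55b6f0c
  after D5: wrote 2B at 0x09 = 3f5a
query mem[0x04]=0x26, mem[0x09]=0x3f, mem[0x07]=0x6f, mem[0x03]=0x6d, mem[0x1c]=0x25

MEM[0x04,0x09,0x07,0x03,0x1c] = 26 3f 6f 6d 25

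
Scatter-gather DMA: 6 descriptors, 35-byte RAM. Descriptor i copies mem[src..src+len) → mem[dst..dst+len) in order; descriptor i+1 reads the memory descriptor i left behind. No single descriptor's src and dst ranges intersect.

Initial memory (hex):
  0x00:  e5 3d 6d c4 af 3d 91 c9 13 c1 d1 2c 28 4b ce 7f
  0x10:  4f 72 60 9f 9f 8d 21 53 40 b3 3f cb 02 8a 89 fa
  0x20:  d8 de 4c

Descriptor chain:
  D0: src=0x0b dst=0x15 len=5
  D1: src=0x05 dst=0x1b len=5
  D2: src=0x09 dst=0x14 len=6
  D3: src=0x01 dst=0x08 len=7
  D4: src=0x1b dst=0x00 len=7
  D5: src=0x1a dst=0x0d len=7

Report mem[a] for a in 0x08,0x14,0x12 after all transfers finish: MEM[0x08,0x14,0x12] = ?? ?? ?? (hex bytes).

MEM[0x08,0x14,0x12] = 3d c1 c1

#0 dst[0x15+5] := {0x2c,0x28,0x4b,0xce,0x7f}
#1 dst[0x1b+5] := {0x3d,0x91,0xc9,0x13,0xc1}
#2 dst[0x14+6] := {0xc1,0xd1,0x2c,0x28,0x4b,0xce}
#3 dst[0x08+7] := {0x3d,0x6d,0xc4,0xaf,0x3d,0x91,0xc9}
#4 dst[0x00+7] := {0x3d,0x91,0xc9,0x13,0xc1,0xd8,0xde}
#5 dst[0x0d+7] := {0x3f,0x3d,0x91,0xc9,0x13,0xc1,0xd8}
query mem[0x08]=0x3d, mem[0x14]=0xc1, mem[0x12]=0xc1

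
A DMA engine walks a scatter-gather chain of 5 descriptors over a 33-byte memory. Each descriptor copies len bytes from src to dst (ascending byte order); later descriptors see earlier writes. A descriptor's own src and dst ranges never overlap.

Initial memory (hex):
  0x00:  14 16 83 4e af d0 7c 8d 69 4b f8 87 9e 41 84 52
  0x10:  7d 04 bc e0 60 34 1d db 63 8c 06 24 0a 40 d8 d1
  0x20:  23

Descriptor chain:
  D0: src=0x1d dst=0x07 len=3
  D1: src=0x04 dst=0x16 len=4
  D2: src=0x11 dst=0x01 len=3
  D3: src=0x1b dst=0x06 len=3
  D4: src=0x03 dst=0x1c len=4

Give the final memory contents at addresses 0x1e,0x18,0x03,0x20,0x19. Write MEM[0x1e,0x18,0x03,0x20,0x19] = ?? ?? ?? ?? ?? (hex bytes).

MEM[0x1e,0x18,0x03,0x20,0x19] = d0 7c e0 23 40

#0 dst[0x07+3] := {0x40,0xd8,0xd1}
#1 dst[0x16+4] := {0xaf,0xd0,0x7c,0x40}
#2 dst[0x01+3] := {0x04,0xbc,0xe0}
#3 dst[0x06+3] := {0x24,0x0a,0x40}
#4 dst[0x1c+4] := {0xe0,0xaf,0xd0,0x24}
query mem[0x1e]=0xd0, mem[0x18]=0x7c, mem[0x03]=0xe0, mem[0x20]=0x23, mem[0x19]=0x40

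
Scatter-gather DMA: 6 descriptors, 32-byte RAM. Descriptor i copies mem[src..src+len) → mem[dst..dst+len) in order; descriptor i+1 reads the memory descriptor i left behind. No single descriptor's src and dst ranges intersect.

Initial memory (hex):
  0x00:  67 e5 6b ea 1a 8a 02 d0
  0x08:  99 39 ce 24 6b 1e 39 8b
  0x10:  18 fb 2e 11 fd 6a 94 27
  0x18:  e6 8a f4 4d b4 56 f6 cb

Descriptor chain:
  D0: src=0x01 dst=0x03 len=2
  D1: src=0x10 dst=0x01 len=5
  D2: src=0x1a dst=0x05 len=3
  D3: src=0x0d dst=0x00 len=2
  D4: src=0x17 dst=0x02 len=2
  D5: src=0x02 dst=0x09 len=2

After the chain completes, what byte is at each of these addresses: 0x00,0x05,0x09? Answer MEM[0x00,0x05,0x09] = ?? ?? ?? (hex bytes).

MEM[0x00,0x05,0x09] = 1e f4 27

#0 dst[0x03+2] := {0xe5,0x6b}
#1 dst[0x01+5] := {0x18,0xfb,0x2e,0x11,0xfd}
#2 dst[0x05+3] := {0xf4,0x4d,0xb4}
#3 dst[0x00+2] := {0x1e,0x39}
#4 dst[0x02+2] := {0x27,0xe6}
#5 dst[0x09+2] := {0x27,0xe6}
query mem[0x00]=0x1e, mem[0x05]=0xf4, mem[0x09]=0x27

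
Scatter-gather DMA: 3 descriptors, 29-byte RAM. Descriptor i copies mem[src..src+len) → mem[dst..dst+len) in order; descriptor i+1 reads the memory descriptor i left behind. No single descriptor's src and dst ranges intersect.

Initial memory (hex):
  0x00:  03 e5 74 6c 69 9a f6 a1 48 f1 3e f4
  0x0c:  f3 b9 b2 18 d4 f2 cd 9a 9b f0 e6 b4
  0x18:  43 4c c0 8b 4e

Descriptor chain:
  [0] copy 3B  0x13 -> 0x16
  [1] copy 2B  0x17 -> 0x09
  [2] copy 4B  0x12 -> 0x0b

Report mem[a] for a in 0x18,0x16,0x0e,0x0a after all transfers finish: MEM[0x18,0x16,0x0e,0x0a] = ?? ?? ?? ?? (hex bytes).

#0 dst[0x16+3] := {0x9a,0x9b,0xf0}
#1 dst[0x09+2] := {0x9b,0xf0}
#2 dst[0x0b+4] := {0xcd,0x9a,0x9b,0xf0}
query mem[0x18]=0xf0, mem[0x16]=0x9a, mem[0x0e]=0xf0, mem[0x0a]=0xf0

MEM[0x18,0x16,0x0e,0x0a] = f0 9a f0 f0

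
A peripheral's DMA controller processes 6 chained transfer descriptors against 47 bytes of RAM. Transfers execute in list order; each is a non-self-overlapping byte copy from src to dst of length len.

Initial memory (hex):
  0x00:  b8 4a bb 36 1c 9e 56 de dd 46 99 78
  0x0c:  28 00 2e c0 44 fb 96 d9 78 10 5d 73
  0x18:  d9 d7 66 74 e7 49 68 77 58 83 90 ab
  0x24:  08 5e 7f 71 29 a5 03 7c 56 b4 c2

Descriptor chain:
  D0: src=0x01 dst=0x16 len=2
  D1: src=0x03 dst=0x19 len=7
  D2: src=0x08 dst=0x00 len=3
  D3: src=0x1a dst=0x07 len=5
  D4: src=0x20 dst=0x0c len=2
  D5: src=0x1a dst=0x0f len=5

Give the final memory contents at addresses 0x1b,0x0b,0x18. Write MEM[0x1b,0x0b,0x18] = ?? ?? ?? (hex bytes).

MEM[0x1b,0x0b,0x18] = 9e dd d9

#0 dst[0x16+2] := {0x4a,0xbb}
#1 dst[0x19+7] := {0x36,0x1c,0x9e,0x56,0xde,0xdd,0x46}
#2 dst[0x00+3] := {0xdd,0x46,0x99}
#3 dst[0x07+5] := {0x1c,0x9e,0x56,0xde,0xdd}
#4 dst[0x0c+2] := {0x58,0x83}
#5 dst[0x0f+5] := {0x1c,0x9e,0x56,0xde,0xdd}
query mem[0x1b]=0x9e, mem[0x0b]=0xdd, mem[0x18]=0xd9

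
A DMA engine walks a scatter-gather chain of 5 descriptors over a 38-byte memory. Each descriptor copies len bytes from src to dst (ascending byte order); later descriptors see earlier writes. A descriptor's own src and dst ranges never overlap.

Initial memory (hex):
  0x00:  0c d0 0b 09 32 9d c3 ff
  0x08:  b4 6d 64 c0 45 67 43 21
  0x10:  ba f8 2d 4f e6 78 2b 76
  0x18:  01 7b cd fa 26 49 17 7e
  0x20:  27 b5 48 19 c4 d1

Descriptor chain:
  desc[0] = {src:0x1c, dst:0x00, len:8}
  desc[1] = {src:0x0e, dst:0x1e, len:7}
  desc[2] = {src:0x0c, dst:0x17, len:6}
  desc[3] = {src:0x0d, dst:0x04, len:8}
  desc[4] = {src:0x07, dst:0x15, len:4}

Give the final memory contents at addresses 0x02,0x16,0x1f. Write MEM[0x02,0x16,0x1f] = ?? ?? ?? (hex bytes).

  after D0: wrote 8B at 0x00 = 2649177e27b54819
  after D1: wrote 7B at 0x1e = 4321baf82d4fe6
  after D2: wrote 6B at 0x17 = 45674321baf8
  after D3: wrote 8B at 0x04 = 674321baf82d4fe6
  after D4: wrote 4B at 0x15 = baf82d4f
query mem[0x02]=0x17, mem[0x16]=0xf8, mem[0x1f]=0x21

MEM[0x02,0x16,0x1f] = 17 f8 21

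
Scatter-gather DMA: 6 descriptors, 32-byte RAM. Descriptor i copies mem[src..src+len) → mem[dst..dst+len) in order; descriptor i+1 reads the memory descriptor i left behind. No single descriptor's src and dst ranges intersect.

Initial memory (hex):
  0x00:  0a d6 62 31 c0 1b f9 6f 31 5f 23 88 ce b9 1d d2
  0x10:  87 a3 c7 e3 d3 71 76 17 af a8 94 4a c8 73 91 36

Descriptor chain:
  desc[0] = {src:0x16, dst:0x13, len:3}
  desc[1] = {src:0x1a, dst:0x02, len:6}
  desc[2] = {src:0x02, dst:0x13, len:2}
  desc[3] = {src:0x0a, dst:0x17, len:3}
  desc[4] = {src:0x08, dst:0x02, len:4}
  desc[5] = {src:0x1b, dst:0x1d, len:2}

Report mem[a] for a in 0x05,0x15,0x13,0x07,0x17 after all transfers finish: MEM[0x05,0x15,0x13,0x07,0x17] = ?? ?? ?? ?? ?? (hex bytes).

MEM[0x05,0x15,0x13,0x07,0x17] = 88 af 94 36 23

D0: mem[0x13..0x15] <- [76 17 af]
D1: mem[0x02..0x07] <- [94 4a c8 73 91 36]
D2: mem[0x13..0x14] <- [94 4a]
D3: mem[0x17..0x19] <- [23 88 ce]
D4: mem[0x02..0x05] <- [31 5f 23 88]
D5: mem[0x1d..0x1e] <- [4a c8]
query mem[0x05]=0x88, mem[0x15]=0xaf, mem[0x13]=0x94, mem[0x07]=0x36, mem[0x17]=0x23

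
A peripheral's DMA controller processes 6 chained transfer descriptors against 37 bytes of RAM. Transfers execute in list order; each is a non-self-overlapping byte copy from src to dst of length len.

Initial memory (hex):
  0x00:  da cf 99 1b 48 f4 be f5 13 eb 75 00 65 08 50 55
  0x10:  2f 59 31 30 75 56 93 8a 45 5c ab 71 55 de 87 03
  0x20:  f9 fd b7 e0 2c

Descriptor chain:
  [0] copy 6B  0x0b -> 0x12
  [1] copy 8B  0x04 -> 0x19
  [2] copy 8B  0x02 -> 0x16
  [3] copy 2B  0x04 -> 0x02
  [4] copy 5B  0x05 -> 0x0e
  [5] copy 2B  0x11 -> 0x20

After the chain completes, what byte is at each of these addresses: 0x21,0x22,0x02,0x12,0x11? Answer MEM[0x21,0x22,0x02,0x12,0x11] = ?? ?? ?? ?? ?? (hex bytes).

MEM[0x21,0x22,0x02,0x12,0x11] = eb b7 48 eb 13

[0] 0x0b->0x12 len=6 : 00 65 08 50 55 2f
[1] 0x04->0x19 len=8 : 48 f4 be f5 13 eb 75 00
[2] 0x02->0x16 len=8 : 99 1b 48 f4 be f5 13 eb
[3] 0x04->0x02 len=2 : 48 f4
[4] 0x05->0x0e len=5 : f4 be f5 13 eb
[5] 0x11->0x20 len=2 : 13 eb
query mem[0x21]=0xeb, mem[0x22]=0xb7, mem[0x02]=0x48, mem[0x12]=0xeb, mem[0x11]=0x13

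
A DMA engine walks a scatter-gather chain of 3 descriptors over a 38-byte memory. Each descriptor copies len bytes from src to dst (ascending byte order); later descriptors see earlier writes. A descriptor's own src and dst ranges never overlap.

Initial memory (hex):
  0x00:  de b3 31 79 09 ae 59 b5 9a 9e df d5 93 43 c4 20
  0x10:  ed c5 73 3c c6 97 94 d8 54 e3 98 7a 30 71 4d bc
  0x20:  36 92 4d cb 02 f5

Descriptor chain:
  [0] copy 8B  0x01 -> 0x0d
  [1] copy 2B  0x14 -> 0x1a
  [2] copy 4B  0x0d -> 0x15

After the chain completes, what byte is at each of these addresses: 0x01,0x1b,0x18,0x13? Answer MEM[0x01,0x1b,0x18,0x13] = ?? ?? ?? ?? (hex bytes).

[0] 0x01->0x0d len=8 : b3 31 79 09 ae 59 b5 9a
[1] 0x14->0x1a len=2 : 9a 97
[2] 0x0d->0x15 len=4 : b3 31 79 09
query mem[0x01]=0xb3, mem[0x1b]=0x97, mem[0x18]=0x09, mem[0x13]=0xb5

MEM[0x01,0x1b,0x18,0x13] = b3 97 09 b5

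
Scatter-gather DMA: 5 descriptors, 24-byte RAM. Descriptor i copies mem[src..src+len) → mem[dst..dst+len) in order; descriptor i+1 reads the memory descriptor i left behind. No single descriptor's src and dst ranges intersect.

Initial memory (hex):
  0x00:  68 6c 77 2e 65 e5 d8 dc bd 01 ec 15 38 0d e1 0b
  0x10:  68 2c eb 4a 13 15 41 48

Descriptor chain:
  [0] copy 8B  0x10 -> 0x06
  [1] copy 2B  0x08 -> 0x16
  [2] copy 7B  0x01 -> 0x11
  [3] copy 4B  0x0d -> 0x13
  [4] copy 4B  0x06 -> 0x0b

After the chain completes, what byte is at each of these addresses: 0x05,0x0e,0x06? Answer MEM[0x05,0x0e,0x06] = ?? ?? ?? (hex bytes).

#0 dst[0x06+8] := {0x68,0x2c,0xeb,0x4a,0x13,0x15,0x41,0x48}
#1 dst[0x16+2] := {0xeb,0x4a}
#2 dst[0x11+7] := {0x6c,0x77,0x2e,0x65,0xe5,0x68,0x2c}
#3 dst[0x13+4] := {0x48,0xe1,0x0b,0x68}
#4 dst[0x0b+4] := {0x68,0x2c,0xeb,0x4a}
query mem[0x05]=0xe5, mem[0x0e]=0x4a, mem[0x06]=0x68

MEM[0x05,0x0e,0x06] = e5 4a 68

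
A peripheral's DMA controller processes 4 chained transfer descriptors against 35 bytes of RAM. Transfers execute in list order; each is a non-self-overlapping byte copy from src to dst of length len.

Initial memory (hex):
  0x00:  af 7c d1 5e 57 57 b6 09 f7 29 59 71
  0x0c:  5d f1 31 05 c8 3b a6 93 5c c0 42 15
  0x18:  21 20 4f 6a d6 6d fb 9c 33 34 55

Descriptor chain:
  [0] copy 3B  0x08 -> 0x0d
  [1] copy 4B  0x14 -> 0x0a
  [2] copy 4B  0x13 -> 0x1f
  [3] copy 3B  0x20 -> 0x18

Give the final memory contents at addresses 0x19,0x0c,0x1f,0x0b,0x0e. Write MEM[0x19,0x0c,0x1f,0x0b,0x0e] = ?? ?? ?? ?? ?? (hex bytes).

D0: mem[0x0d..0x0f] <- [f7 29 59]
D1: mem[0x0a..0x0d] <- [5c c0 42 15]
D2: mem[0x1f..0x22] <- [93 5c c0 42]
D3: mem[0x18..0x1a] <- [5c c0 42]
query mem[0x19]=0xc0, mem[0x0c]=0x42, mem[0x1f]=0x93, mem[0x0b]=0xc0, mem[0x0e]=0x29

MEM[0x19,0x0c,0x1f,0x0b,0x0e] = c0 42 93 c0 29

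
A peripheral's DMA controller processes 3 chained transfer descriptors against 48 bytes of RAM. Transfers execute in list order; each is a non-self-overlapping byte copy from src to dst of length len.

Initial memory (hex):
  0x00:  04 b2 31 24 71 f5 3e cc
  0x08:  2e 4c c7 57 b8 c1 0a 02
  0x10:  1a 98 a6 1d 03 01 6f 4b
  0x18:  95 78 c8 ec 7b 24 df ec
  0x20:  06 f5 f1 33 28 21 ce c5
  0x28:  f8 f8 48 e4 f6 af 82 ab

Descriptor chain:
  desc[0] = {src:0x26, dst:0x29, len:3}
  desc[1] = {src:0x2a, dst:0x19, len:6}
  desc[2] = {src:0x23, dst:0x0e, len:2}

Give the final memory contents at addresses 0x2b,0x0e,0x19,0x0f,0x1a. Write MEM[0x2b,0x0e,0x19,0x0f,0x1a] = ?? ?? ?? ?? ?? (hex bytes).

MEM[0x2b,0x0e,0x19,0x0f,0x1a] = f8 33 c5 28 f8

[0] 0x26->0x29 len=3 : ce c5 f8
[1] 0x2a->0x19 len=6 : c5 f8 f6 af 82 ab
[2] 0x23->0x0e len=2 : 33 28
query mem[0x2b]=0xf8, mem[0x0e]=0x33, mem[0x19]=0xc5, mem[0x0f]=0x28, mem[0x1a]=0xf8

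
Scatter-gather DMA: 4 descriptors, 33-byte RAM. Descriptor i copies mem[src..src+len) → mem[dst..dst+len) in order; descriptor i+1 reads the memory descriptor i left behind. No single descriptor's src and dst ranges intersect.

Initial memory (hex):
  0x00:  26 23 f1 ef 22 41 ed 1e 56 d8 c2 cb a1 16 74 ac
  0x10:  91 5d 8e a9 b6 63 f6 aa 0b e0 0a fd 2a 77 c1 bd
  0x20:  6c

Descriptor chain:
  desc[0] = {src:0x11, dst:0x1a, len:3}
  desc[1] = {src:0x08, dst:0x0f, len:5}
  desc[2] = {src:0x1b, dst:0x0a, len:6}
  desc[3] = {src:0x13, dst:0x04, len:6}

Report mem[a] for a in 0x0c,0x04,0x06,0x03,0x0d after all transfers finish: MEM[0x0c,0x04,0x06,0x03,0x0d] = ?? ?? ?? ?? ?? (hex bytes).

MEM[0x0c,0x04,0x06,0x03,0x0d] = 77 a1 63 ef c1

D0: mem[0x1a..0x1c] <- [5d 8e a9]
D1: mem[0x0f..0x13] <- [56 d8 c2 cb a1]
D2: mem[0x0a..0x0f] <- [8e a9 77 c1 bd 6c]
D3: mem[0x04..0x09] <- [a1 b6 63 f6 aa 0b]
query mem[0x0c]=0x77, mem[0x04]=0xa1, mem[0x06]=0x63, mem[0x03]=0xef, mem[0x0d]=0xc1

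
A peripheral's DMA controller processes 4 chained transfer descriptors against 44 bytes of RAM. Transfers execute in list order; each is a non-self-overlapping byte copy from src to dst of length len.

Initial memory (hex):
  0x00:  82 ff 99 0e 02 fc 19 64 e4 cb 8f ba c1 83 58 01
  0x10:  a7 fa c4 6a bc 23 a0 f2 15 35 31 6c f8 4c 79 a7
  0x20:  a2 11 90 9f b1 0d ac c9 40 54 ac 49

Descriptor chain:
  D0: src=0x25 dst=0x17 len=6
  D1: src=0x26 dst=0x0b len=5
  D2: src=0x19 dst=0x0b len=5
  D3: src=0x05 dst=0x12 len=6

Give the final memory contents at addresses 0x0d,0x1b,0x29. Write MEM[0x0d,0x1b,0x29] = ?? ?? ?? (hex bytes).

MEM[0x0d,0x1b,0x29] = 54 54 54

#0 dst[0x17+6] := {0x0d,0xac,0xc9,0x40,0x54,0xac}
#1 dst[0x0b+5] := {0xac,0xc9,0x40,0x54,0xac}
#2 dst[0x0b+5] := {0xc9,0x40,0x54,0xac,0x4c}
#3 dst[0x12+6] := {0xfc,0x19,0x64,0xe4,0xcb,0x8f}
query mem[0x0d]=0x54, mem[0x1b]=0x54, mem[0x29]=0x54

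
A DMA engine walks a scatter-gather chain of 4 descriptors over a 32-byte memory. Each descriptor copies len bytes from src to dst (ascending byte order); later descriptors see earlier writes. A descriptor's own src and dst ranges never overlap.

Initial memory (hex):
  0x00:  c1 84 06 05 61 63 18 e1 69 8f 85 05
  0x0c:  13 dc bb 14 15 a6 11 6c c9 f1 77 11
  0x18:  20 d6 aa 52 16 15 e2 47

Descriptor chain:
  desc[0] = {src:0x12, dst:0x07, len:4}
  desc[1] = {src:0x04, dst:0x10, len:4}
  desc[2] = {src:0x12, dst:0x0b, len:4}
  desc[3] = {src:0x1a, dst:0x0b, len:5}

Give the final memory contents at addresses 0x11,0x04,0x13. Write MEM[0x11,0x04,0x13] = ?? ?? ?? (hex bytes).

MEM[0x11,0x04,0x13] = 63 61 11

  after D0: wrote 4B at 0x07 = 116cc9f1
  after D1: wrote 4B at 0x10 = 61631811
  after D2: wrote 4B at 0x0b = 1811c9f1
  after D3: wrote 5B at 0x0b = aa521615e2
query mem[0x11]=0x63, mem[0x04]=0x61, mem[0x13]=0x11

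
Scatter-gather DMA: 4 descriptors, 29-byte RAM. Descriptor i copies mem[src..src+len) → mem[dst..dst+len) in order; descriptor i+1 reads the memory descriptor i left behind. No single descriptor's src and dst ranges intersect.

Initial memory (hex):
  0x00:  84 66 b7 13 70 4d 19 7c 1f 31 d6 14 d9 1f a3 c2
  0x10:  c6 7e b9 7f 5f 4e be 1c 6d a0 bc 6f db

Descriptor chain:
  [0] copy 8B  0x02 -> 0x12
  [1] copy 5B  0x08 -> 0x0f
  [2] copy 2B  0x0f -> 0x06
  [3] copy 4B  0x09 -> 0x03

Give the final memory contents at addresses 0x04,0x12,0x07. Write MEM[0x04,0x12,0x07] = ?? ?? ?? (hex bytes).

  after D0: wrote 8B at 0x12 = b713704d197c1f31
  after D1: wrote 5B at 0x0f = 1f31d614d9
  after D2: wrote 2B at 0x06 = 1f31
  after D3: wrote 4B at 0x03 = 31d614d9
query mem[0x04]=0xd6, mem[0x12]=0x14, mem[0x07]=0x31

MEM[0x04,0x12,0x07] = d6 14 31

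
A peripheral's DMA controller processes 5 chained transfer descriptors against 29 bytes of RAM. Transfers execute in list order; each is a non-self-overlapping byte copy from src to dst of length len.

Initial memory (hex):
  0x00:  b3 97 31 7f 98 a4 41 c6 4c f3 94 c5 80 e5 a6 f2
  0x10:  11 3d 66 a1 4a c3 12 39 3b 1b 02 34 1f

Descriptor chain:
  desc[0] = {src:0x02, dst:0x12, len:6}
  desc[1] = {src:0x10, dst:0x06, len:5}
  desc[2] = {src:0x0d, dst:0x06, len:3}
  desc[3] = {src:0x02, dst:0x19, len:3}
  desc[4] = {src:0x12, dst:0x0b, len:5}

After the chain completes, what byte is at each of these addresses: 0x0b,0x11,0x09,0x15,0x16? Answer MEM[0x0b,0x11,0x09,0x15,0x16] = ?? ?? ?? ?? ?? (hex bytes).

MEM[0x0b,0x11,0x09,0x15,0x16] = 31 3d 7f a4 41

#0 dst[0x12+6] := {0x31,0x7f,0x98,0xa4,0x41,0xc6}
#1 dst[0x06+5] := {0x11,0x3d,0x31,0x7f,0x98}
#2 dst[0x06+3] := {0xe5,0xa6,0xf2}
#3 dst[0x19+3] := {0x31,0x7f,0x98}
#4 dst[0x0b+5] := {0x31,0x7f,0x98,0xa4,0x41}
query mem[0x0b]=0x31, mem[0x11]=0x3d, mem[0x09]=0x7f, mem[0x15]=0xa4, mem[0x16]=0x41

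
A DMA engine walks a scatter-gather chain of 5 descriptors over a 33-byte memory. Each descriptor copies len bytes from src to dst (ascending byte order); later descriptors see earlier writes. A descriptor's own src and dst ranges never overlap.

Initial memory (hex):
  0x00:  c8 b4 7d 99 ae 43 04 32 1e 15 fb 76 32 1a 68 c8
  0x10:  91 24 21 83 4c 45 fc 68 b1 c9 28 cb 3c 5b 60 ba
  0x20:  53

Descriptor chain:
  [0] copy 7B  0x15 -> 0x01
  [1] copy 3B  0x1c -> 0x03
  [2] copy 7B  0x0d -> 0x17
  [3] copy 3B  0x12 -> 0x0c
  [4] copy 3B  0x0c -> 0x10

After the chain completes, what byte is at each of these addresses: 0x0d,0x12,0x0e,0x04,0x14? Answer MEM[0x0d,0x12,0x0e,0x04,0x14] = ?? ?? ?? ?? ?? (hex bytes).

MEM[0x0d,0x12,0x0e,0x04,0x14] = 83 4c 4c 5b 4c

D0: mem[0x01..0x07] <- [45 fc 68 b1 c9 28 cb]
D1: mem[0x03..0x05] <- [3c 5b 60]
D2: mem[0x17..0x1d] <- [1a 68 c8 91 24 21 83]
D3: mem[0x0c..0x0e] <- [21 83 4c]
D4: mem[0x10..0x12] <- [21 83 4c]
query mem[0x0d]=0x83, mem[0x12]=0x4c, mem[0x0e]=0x4c, mem[0x04]=0x5b, mem[0x14]=0x4c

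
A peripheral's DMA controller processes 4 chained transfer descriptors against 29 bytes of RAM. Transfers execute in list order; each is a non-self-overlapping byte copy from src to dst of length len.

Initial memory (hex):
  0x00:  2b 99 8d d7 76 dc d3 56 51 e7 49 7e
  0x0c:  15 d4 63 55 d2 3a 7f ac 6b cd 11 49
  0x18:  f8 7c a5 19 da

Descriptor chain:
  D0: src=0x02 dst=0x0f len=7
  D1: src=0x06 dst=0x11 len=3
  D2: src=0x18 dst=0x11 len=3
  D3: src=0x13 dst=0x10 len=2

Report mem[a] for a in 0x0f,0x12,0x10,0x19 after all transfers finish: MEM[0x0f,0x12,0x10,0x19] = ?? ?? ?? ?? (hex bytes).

MEM[0x0f,0x12,0x10,0x19] = 8d 7c a5 7c

#0 dst[0x0f+7] := {0x8d,0xd7,0x76,0xdc,0xd3,0x56,0x51}
#1 dst[0x11+3] := {0xd3,0x56,0x51}
#2 dst[0x11+3] := {0xf8,0x7c,0xa5}
#3 dst[0x10+2] := {0xa5,0x56}
query mem[0x0f]=0x8d, mem[0x12]=0x7c, mem[0x10]=0xa5, mem[0x19]=0x7c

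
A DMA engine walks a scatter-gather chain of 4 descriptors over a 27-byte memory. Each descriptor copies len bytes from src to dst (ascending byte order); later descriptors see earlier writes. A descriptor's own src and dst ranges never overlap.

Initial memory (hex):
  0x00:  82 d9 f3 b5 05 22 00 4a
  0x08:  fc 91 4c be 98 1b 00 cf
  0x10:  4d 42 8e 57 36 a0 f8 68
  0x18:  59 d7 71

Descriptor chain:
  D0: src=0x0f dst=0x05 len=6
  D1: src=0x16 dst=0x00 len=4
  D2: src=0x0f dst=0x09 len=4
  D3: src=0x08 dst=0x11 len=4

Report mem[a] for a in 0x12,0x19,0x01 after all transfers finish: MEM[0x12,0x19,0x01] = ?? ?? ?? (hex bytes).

MEM[0x12,0x19,0x01] = cf d7 68

[0] 0x0f->0x05 len=6 : cf 4d 42 8e 57 36
[1] 0x16->0x00 len=4 : f8 68 59 d7
[2] 0x0f->0x09 len=4 : cf 4d 42 8e
[3] 0x08->0x11 len=4 : 8e cf 4d 42
query mem[0x12]=0xcf, mem[0x19]=0xd7, mem[0x01]=0x68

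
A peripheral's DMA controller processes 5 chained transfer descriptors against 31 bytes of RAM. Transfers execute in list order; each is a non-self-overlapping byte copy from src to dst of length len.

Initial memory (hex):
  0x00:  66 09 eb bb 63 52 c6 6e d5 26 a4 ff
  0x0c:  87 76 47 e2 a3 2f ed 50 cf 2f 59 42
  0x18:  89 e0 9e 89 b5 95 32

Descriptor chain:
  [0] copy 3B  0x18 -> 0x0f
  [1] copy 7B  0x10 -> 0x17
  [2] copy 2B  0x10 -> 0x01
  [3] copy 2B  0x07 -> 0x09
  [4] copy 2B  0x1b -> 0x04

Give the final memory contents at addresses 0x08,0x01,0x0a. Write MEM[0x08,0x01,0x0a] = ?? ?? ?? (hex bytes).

#0 dst[0x0f+3] := {0x89,0xe0,0x9e}
#1 dst[0x17+7] := {0xe0,0x9e,0xed,0x50,0xcf,0x2f,0x59}
#2 dst[0x01+2] := {0xe0,0x9e}
#3 dst[0x09+2] := {0x6e,0xd5}
#4 dst[0x04+2] := {0xcf,0x2f}
query mem[0x08]=0xd5, mem[0x01]=0xe0, mem[0x0a]=0xd5

MEM[0x08,0x01,0x0a] = d5 e0 d5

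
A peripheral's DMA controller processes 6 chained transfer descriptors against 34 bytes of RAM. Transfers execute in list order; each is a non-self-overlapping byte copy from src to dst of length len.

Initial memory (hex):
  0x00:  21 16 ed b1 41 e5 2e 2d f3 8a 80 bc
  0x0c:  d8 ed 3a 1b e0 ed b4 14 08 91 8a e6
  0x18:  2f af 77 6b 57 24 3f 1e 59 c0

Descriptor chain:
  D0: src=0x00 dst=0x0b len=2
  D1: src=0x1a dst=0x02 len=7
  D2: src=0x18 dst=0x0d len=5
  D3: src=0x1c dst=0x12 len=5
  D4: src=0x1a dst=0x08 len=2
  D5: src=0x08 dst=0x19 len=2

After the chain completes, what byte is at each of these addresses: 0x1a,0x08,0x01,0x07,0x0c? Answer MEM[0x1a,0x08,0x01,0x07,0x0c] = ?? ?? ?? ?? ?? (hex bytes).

MEM[0x1a,0x08,0x01,0x07,0x0c] = 6b 77 16 1e 16

[0] 0x00->0x0b len=2 : 21 16
[1] 0x1a->0x02 len=7 : 77 6b 57 24 3f 1e 59
[2] 0x18->0x0d len=5 : 2f af 77 6b 57
[3] 0x1c->0x12 len=5 : 57 24 3f 1e 59
[4] 0x1a->0x08 len=2 : 77 6b
[5] 0x08->0x19 len=2 : 77 6b
query mem[0x1a]=0x6b, mem[0x08]=0x77, mem[0x01]=0x16, mem[0x07]=0x1e, mem[0x0c]=0x16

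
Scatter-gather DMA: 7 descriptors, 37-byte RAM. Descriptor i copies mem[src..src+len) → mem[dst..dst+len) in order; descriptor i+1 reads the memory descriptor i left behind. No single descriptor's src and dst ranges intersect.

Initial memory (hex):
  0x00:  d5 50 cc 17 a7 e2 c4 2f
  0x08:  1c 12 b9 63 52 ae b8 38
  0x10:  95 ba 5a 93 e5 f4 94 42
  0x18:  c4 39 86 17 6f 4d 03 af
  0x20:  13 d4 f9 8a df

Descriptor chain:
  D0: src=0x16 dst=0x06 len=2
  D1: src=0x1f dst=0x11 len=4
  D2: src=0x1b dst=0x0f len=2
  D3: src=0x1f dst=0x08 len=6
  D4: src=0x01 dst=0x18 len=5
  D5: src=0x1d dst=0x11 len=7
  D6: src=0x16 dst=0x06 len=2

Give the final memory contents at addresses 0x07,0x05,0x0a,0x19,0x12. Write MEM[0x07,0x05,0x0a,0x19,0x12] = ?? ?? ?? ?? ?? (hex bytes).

MEM[0x07,0x05,0x0a,0x19,0x12] = 8a e2 d4 cc 03

[0] 0x16->0x06 len=2 : 94 42
[1] 0x1f->0x11 len=4 : af 13 d4 f9
[2] 0x1b->0x0f len=2 : 17 6f
[3] 0x1f->0x08 len=6 : af 13 d4 f9 8a df
[4] 0x01->0x18 len=5 : 50 cc 17 a7 e2
[5] 0x1d->0x11 len=7 : 4d 03 af 13 d4 f9 8a
[6] 0x16->0x06 len=2 : f9 8a
query mem[0x07]=0x8a, mem[0x05]=0xe2, mem[0x0a]=0xd4, mem[0x19]=0xcc, mem[0x12]=0x03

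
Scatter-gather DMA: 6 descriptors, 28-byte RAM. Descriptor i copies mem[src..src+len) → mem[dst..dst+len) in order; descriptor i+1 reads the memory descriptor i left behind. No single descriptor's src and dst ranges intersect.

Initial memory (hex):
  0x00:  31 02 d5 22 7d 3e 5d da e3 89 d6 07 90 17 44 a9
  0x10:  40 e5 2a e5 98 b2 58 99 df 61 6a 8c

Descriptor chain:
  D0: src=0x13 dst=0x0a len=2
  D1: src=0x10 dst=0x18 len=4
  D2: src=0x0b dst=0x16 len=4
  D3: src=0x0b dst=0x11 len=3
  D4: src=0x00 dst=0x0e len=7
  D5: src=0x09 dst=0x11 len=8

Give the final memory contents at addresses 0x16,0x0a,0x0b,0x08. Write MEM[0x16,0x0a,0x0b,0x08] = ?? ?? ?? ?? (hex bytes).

[0] 0x13->0x0a len=2 : e5 98
[1] 0x10->0x18 len=4 : 40 e5 2a e5
[2] 0x0b->0x16 len=4 : 98 90 17 44
[3] 0x0b->0x11 len=3 : 98 90 17
[4] 0x00->0x0e len=7 : 31 02 d5 22 7d 3e 5d
[5] 0x09->0x11 len=8 : 89 e5 98 90 17 31 02 d5
query mem[0x16]=0x31, mem[0x0a]=0xe5, mem[0x0b]=0x98, mem[0x08]=0xe3

MEM[0x16,0x0a,0x0b,0x08] = 31 e5 98 e3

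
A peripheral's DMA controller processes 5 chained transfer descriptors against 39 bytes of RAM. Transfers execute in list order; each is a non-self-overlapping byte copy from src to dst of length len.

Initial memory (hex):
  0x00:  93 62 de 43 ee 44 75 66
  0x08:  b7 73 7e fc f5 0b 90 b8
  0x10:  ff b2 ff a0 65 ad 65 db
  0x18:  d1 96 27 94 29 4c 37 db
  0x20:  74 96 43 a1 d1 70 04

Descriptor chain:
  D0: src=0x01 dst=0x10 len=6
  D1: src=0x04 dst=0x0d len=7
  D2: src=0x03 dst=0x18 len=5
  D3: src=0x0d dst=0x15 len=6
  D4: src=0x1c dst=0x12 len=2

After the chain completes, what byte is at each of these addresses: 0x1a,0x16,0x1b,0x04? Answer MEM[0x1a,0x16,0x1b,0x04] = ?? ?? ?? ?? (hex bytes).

MEM[0x1a,0x16,0x1b,0x04] = 73 44 75 ee

  after D0: wrote 6B at 0x10 = 62de43ee4475
  after D1: wrote 7B at 0x0d = ee447566b7737e
  after D2: wrote 5B at 0x18 = 43ee447566
  after D3: wrote 6B at 0x15 = ee447566b773
  after D4: wrote 2B at 0x12 = 664c
query mem[0x1a]=0x73, mem[0x16]=0x44, mem[0x1b]=0x75, mem[0x04]=0xee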